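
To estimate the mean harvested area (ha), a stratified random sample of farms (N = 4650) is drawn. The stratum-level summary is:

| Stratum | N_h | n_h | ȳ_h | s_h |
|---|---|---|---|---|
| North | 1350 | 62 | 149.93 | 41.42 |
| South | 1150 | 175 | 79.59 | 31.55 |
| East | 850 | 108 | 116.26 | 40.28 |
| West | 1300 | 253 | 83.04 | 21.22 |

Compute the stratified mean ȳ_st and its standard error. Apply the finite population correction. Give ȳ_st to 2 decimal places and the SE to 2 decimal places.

ȳ_st = Σ W_h ȳ_h = (1350·149.93 + 1150·79.59 + 850·116.26 + 1300·83.04)/4650 = 107.67892
V̂(ȳ_st) = Σ W_h² (1 − n_h/N_h) s_h²/n_h, with W_h = N_h/N and N = 4650:
  stratum North: (1350/4650)²·(1 − 62/1350)·41.42²/62 = 2.22522
  stratum South: (1150/4650)²·(1 − 175/1150)·31.55²/175 = 0.294956
  stratum East: (850/4650)²·(1 − 108/850)·40.28²/108 = 0.4382
  stratum West: (1300/4650)²·(1 − 253/1300)·21.22²/253 = 0.112035
V̂(ȳ_st) = 3.07041
SE(ȳ_st) = √3.07041 = 1.75226

ȳ_st ≈ 107.68, SE ≈ 1.75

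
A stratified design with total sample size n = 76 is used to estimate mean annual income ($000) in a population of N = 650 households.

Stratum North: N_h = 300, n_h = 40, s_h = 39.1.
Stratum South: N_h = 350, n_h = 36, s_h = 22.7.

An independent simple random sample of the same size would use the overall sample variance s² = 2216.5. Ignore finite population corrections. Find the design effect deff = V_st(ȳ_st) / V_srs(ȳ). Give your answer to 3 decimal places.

V̂(ȳ_st) = Σ W_h² s_h²/n_h, with W_h = N_h/N and N = 650:
  stratum North: (300/650)²·39.1²/40 = 8.14159
  stratum South: (350/650)²·22.7²/36 = 4.1501
V_st = 12.2917
V_srs = s²/n = 2216.5/76 = 29.1645
deff = V_st / V_srs = 12.2917/29.1645 = 0.4215

deff ≈ 0.421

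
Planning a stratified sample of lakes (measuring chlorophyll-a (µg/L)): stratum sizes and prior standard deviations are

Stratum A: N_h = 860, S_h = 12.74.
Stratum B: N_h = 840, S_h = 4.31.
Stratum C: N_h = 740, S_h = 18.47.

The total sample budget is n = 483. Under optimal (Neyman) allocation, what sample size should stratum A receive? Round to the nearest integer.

187

Neyman allocation: n_h = n · N_h S_h / Σ N_i S_i, with n = 483.
  stratum A: N_h·S_h = 860·12.74 = 10956.40
  stratum B: N_h·S_h = 840·4.31 = 3620.40
  stratum C: N_h·S_h = 740·18.47 = 13667.80
Σ N_h S_h = 28244.60
n for stratum A = 483·10956.40/28244.60 = 187.361 → 187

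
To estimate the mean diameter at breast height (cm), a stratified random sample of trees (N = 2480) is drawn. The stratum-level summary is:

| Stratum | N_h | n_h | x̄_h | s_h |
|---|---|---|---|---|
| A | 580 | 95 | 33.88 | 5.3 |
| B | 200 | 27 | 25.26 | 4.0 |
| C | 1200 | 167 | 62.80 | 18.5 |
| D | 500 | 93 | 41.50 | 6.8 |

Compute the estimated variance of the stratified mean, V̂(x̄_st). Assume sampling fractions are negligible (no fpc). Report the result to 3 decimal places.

V̂(x̄_st) = Σ W_h² s_h²/n_h, with W_h = N_h/N and N = 2480:
  stratum A: (580/2480)²·5.3²/95 = 0.0161726
  stratum B: (200/2480)²·4.0²/27 = 0.00385401
  stratum C: (1200/2480)²·18.5²/167 = 0.479829
  stratum D: (500/2480)²·6.8²/93 = 0.0202102
V̂(x̄_st) = 0.520065

V̂(x̄_st) ≈ 0.520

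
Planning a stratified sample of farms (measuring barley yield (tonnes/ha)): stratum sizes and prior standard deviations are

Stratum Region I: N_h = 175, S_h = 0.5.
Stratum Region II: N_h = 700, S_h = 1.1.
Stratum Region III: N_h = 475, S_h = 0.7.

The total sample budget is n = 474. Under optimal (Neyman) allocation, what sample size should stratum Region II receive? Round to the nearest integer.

307

Neyman allocation: n_h = n · N_h S_h / Σ N_i S_i, with n = 474.
  stratum Region I: N_h·S_h = 175·0.5 = 87.50
  stratum Region II: N_h·S_h = 700·1.1 = 770.00
  stratum Region III: N_h·S_h = 475·0.7 = 332.50
Σ N_h S_h = 1190.00
n for stratum Region II = 474·770.00/1190.00 = 306.706 → 307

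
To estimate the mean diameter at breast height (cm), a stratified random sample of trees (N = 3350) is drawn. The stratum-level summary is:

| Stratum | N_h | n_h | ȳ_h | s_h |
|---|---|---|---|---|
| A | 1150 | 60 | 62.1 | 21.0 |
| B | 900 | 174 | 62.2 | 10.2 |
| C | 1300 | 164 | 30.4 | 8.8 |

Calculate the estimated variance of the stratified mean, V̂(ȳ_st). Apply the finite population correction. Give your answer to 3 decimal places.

V̂(ȳ_st) = Σ W_h² (1 − n_h/N_h) s_h²/n_h, with W_h = N_h/N and N = 3350:
  stratum A: (1150/3350)²·(1 − 60/1150)·21.0²/60 = 0.82096
  stratum B: (900/3350)²·(1 − 174/900)·10.2²/174 = 0.0348129
  stratum C: (1300/3350)²·(1 − 164/1300)·8.8²/164 = 0.0621375
V̂(ȳ_st) = 0.917911

V̂(ȳ_st) ≈ 0.918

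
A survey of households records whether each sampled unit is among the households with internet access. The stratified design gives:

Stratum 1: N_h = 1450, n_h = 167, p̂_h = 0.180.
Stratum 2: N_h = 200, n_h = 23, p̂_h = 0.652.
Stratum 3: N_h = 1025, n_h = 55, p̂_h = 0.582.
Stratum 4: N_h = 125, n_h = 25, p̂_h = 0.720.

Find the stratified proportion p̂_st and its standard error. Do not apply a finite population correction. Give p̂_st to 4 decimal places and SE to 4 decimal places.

N = 2800; stratum weights W_h = N_h/N.
p̂_st = Σ W_h p̂_h = (1450·0.180 + 200·0.652 + 1025·0.582 + 125·0.720)/2800 = 0.38498
V̂(p̂_st) = Σ W_h² p̂_h(1−p̂_h)/(n_h−1):
  stratum 1: (1450/2800)²·0.180·0.820/166 = 0.00023845
  stratum 2: (200/2800)²·0.652·0.348/22 = 5.26197e-05
  stratum 3: (1025/2800)²·0.582·0.418/54 = 0.000603722
  stratum 4: (125/2800)²·0.720·0.280/24 = 1.67411e-05
V̂(p̂_st) = 0.000911533; SE = √V̂ = 0.0301916

p̂_st ≈ 0.3850, SE ≈ 0.0302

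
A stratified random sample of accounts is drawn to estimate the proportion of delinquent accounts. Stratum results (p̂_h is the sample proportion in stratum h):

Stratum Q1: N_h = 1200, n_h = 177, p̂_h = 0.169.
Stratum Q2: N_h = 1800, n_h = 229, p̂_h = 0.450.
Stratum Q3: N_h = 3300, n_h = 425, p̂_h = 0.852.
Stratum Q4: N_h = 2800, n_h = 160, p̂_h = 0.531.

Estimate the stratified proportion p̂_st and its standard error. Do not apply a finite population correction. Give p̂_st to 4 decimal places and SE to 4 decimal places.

N = 9100; stratum weights W_h = N_h/N.
p̂_st = Σ W_h p̂_h = (1200·0.169 + 1800·0.450 + 3300·0.852 + 2800·0.531)/9100 = 0.58365
V̂(p̂_st) = Σ W_h² p̂_h(1−p̂_h)/(n_h−1):
  stratum Q1: (1200/9100)²·0.169·0.831/176 = 1.38757e-05
  stratum Q2: (1800/9100)²·0.450·0.550/228 = 4.2472e-05
  stratum Q3: (3300/9100)²·0.852·0.148/424 = 3.91093e-05
  stratum Q4: (2800/9100)²·0.531·0.469/159 = 0.000148287
V̂(p̂_st) = 0.000243744; SE = √V̂ = 0.0156123

p̂_st ≈ 0.5836, SE ≈ 0.0156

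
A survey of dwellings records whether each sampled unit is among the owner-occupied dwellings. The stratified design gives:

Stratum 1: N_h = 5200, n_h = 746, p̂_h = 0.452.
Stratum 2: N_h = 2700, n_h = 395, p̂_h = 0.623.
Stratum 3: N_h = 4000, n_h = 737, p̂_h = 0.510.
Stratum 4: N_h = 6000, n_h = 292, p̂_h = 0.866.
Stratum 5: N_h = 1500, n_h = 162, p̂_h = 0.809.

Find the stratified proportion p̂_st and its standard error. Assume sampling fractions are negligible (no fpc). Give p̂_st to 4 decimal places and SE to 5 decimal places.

p̂_st ≈ 0.6434, SE ≈ 0.00968

N = 19400; stratum weights W_h = N_h/N.
p̂_st = Σ W_h p̂_h = (5200·0.452 + 2700·0.623 + 4000·0.510 + 6000·0.866 + 1500·0.809)/19400 = 0.64340
V̂(p̂_st) = Σ W_h² p̂_h(1−p̂_h)/(n_h−1):
  stratum 1: (5200/19400)²·0.452·0.548/745 = 2.38872e-05
  stratum 2: (2700/19400)²·0.623·0.377/394 = 1.15467e-05
  stratum 3: (4000/19400)²·0.510·0.490/736 = 1.44346e-05
  stratum 4: (6000/19400)²·0.866·0.134/291 = 3.81442e-05
  stratum 5: (1500/19400)²·0.809·0.191/161 = 5.73766e-06
V̂(p̂_st) = 9.37504e-05; SE = √V̂ = 0.00968248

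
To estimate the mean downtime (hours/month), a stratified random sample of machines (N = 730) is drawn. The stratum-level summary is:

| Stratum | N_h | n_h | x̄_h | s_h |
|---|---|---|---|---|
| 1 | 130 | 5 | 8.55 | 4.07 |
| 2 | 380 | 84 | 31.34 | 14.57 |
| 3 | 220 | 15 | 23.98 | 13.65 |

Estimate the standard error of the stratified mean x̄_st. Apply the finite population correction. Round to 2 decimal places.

SE(x̄_st) ≈ 1.30

V̂(x̄_st) = Σ W_h² (1 − n_h/N_h) s_h²/n_h, with W_h = N_h/N and N = 730:
  stratum 1: (130/730)²·(1 − 5/130)·4.07²/5 = 0.101024
  stratum 2: (380/730)²·(1 − 84/380)·14.57²/84 = 0.53342
  stratum 3: (220/730)²·(1 − 15/220)·13.65²/15 = 1.05125
V̂(x̄_st) = 1.68569
SE(x̄_st) = √1.68569 = 1.29834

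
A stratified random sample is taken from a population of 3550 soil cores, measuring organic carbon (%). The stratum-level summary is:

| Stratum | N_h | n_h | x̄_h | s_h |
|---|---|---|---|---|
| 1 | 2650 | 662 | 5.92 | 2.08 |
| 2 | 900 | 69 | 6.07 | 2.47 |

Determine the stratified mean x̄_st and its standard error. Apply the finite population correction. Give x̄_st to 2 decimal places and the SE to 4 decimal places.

x̄_st ≈ 5.96, SE ≈ 0.0893

x̄_st = Σ W_h x̄_h = (2650·5.92 + 900·6.07)/3550 = 5.95803
V̂(x̄_st) = Σ W_h² (1 − n_h/N_h) s_h²/n_h, with W_h = N_h/N and N = 3550:
  stratum 1: (2650/3550)²·(1 − 662/2650)·2.08²/662 = 0.00273196
  stratum 2: (900/3550)²·(1 − 69/900)·2.47²/69 = 0.00524725
V̂(x̄_st) = 0.00797921
SE(x̄_st) = √0.00797921 = 0.0893264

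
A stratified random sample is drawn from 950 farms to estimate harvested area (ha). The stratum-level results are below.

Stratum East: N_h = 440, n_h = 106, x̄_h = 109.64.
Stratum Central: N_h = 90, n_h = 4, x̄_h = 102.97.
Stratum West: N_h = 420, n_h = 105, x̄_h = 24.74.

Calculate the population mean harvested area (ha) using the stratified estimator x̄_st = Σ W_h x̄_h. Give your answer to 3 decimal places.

N = Σ N_h = 950. Stratum weights W_h = N_h/N.
x̄_st = (440·109.64 + 90·102.97 + 420·24.74) / 950 = 71.47337

x̄_st ≈ 71.473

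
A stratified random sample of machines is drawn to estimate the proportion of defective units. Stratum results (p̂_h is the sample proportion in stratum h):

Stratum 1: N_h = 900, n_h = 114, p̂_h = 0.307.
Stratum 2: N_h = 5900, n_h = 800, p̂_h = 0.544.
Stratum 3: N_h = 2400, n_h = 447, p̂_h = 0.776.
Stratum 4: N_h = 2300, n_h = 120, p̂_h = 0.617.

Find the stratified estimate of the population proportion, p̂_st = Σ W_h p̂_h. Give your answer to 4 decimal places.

N = 11500; stratum weights W_h = N_h/N.
p̂_st = Σ W_h p̂_h = (900·0.307 + 5900·0.544 + 2400·0.776 + 2300·0.617)/11500 = 0.58847

p̂_st ≈ 0.5885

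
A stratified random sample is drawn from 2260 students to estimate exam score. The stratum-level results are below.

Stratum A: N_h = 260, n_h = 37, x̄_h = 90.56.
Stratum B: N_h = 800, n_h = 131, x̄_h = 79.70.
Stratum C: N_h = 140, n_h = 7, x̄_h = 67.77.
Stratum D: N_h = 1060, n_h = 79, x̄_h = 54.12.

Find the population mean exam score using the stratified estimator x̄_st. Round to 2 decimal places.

x̄_st ≈ 68.21

N = Σ N_h = 2260. Stratum weights W_h = N_h/N.
x̄_st = (260·90.56 + 800·79.70 + 140·67.77 + 1060·54.12) / 2260 = 68.2127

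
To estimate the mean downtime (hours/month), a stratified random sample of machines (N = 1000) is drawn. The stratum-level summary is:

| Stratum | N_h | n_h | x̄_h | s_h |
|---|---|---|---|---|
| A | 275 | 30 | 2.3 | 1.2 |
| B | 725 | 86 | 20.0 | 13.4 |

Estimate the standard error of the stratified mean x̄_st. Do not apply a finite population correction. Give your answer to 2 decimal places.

SE(x̄_st) ≈ 1.05

V̂(x̄_st) = Σ W_h² s_h²/n_h, with W_h = N_h/N and N = 1000:
  stratum A: (275/1000)²·1.2²/30 = 0.00363
  stratum B: (725/1000)²·13.4²/86 = 1.09746
V̂(x̄_st) = 1.10109
SE(x̄_st) = √1.10109 = 1.04933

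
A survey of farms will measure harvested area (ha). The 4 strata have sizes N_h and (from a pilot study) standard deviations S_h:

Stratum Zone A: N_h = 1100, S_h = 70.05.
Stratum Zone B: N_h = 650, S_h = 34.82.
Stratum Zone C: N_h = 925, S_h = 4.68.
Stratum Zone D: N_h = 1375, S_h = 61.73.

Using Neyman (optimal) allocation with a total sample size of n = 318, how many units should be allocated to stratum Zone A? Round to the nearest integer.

130

Neyman allocation: n_h = n · N_h S_h / Σ N_i S_i, with n = 318.
  stratum Zone A: N_h·S_h = 1100·70.05 = 77055.00
  stratum Zone B: N_h·S_h = 650·34.82 = 22633.00
  stratum Zone C: N_h·S_h = 925·4.68 = 4329.00
  stratum Zone D: N_h·S_h = 1375·61.73 = 84878.75
Σ N_h S_h = 188895.75
n for stratum Zone A = 318·77055.00/188895.75 = 129.720 → 130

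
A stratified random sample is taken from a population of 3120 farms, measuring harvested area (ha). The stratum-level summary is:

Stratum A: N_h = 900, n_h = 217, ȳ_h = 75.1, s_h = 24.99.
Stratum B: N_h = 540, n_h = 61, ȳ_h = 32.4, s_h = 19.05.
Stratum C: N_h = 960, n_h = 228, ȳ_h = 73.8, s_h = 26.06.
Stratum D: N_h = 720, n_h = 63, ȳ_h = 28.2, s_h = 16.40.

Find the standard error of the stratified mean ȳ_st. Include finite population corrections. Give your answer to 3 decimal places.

V̂(ȳ_st) = Σ W_h² (1 − n_h/N_h) s_h²/n_h, with W_h = N_h/N and N = 3120:
  stratum A: (900/3120)²·(1 − 217/900)·24.99²/217 = 0.18173
  stratum B: (540/3120)²·(1 − 61/540)·19.05²/61 = 0.158081
  stratum C: (960/3120)²·(1 − 228/960)·26.06²/228 = 0.215024
  stratum D: (720/3120)²·(1 − 63/720)·16.40²/63 = 0.207461
V̂(ȳ_st) = 0.762296
SE(ȳ_st) = √0.762296 = 0.873096

SE(ȳ_st) ≈ 0.873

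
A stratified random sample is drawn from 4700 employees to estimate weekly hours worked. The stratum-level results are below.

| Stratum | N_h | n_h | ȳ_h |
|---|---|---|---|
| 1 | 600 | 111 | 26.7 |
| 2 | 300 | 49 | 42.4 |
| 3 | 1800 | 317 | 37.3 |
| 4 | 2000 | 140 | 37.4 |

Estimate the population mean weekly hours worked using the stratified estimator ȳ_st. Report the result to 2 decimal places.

ȳ_st ≈ 36.31

N = Σ N_h = 4700. Stratum weights W_h = N_h/N.
ȳ_st = (600·26.7 + 300·42.4 + 1800·37.3 + 2000·37.4) / 4700 = 36.3149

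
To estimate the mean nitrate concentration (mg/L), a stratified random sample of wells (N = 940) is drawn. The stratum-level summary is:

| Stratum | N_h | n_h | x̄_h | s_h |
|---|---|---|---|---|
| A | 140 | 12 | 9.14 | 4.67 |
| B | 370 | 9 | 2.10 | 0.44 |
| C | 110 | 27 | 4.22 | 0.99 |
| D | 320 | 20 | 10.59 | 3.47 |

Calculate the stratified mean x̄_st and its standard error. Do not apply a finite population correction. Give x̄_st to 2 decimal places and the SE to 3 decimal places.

x̄_st = Σ W_h x̄_h = (140·9.14 + 370·2.10 + 110·4.22 + 320·10.59)/940 = 6.28681
V̂(x̄_st) = Σ W_h² s_h²/n_h, with W_h = N_h/N and N = 940:
  stratum A: (140/940)²·4.67²/12 = 0.0403137
  stratum B: (370/940)²·0.44²/9 = 0.00333281
  stratum C: (110/940)²·0.99²/27 = 0.000497091
  stratum D: (320/940)²·3.47²/20 = 0.0697707
V̂(x̄_st) = 0.113914
SE(x̄_st) = √0.113914 = 0.337512

x̄_st ≈ 6.29, SE ≈ 0.338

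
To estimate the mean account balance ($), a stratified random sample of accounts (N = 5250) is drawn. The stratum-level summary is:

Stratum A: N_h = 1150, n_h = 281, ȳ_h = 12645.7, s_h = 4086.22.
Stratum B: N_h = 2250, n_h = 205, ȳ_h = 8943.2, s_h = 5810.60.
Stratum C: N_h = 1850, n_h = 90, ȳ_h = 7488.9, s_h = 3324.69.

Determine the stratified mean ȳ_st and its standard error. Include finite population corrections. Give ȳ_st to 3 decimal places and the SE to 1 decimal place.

ȳ_st ≈ 9241.756, SE ≈ 210.1

ȳ_st = Σ W_h ȳ_h = (1150·12645.7 + 2250·8943.2 + 1850·7488.9)/5250 = 9241.75619
V̂(ȳ_st) = Σ W_h² (1 − n_h/N_h) s_h²/n_h, with W_h = N_h/N and N = 5250:
  stratum A: (1150/5250)²·(1 − 281/1150)·4086.22²/281 = 2154.45
  stratum B: (2250/5250)²·(1 − 205/2250)·5810.60²/205 = 27494.5
  stratum C: (1850/5250)²·(1 − 90/1850)·3324.69²/90 = 14508.6
V̂(ȳ_st) = 44157.5
SE(ȳ_st) = √44157.5 = 210.137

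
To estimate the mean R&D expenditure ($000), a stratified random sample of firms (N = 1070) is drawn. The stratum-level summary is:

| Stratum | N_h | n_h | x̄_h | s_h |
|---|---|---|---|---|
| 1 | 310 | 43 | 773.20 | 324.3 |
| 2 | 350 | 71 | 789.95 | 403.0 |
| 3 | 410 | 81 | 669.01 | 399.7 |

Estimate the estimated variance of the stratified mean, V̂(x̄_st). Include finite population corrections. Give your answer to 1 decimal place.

V̂(x̄_st) ≈ 604.3

V̂(x̄_st) = Σ W_h² (1 − n_h/N_h) s_h²/n_h, with W_h = N_h/N and N = 1070:
  stratum 1: (310/1070)²·(1 − 43/310)·324.3²/43 = 176.82
  stratum 2: (350/1070)²·(1 − 71/350)·403.0²/71 = 195.1
  stratum 3: (410/1070)²·(1 − 81/410)·399.7²/81 = 232.378
V̂(x̄_st) = 604.298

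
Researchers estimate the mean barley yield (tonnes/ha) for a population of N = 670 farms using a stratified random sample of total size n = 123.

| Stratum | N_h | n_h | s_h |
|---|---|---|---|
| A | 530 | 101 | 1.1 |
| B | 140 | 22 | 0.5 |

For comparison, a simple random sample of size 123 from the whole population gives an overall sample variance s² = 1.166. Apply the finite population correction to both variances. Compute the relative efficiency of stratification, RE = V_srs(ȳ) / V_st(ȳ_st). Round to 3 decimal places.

V̂(ȳ_st) = Σ W_h² (1 − n_h/N_h) s_h²/n_h, with W_h = N_h/N and N = 670:
  stratum A: (530/670)²·(1 − 101/530)·1.1²/101 = 0.00606803
  stratum B: (140/670)²·(1 − 22/140)·0.5²/22 = 0.000418194
V_st = 0.00648622
V_srs = (1 − 123/670)·1.166/123 = 0.00773938
Relative efficiency = V_srs / V_st = 0.00773938/0.00648622 = 1.1932

RE ≈ 1.193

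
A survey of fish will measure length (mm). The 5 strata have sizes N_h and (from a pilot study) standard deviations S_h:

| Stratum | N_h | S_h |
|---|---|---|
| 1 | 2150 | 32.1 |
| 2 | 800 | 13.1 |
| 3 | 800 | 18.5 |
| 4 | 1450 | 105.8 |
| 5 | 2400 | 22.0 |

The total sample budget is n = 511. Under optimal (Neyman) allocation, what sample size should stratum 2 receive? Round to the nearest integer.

Neyman allocation: n_h = n · N_h S_h / Σ N_i S_i, with n = 511.
  stratum 1: N_h·S_h = 2150·32.1 = 69015.00
  stratum 2: N_h·S_h = 800·13.1 = 10480.00
  stratum 3: N_h·S_h = 800·18.5 = 14800.00
  stratum 4: N_h·S_h = 1450·105.8 = 153410.00
  stratum 5: N_h·S_h = 2400·22.0 = 52800.00
Σ N_h S_h = 300505.00
n for stratum 2 = 511·10480.00/300505.00 = 17.821 → 18

18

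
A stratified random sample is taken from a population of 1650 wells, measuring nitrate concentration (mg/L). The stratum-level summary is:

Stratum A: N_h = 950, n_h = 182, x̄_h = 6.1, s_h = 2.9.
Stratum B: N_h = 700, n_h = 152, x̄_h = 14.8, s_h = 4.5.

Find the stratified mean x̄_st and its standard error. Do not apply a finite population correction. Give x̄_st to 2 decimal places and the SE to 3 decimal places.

x̄_st ≈ 9.79, SE ≈ 0.198

x̄_st = Σ W_h x̄_h = (950·6.1 + 700·14.8)/1650 = 9.79091
V̂(x̄_st) = Σ W_h² s_h²/n_h, with W_h = N_h/N and N = 1650:
  stratum A: (950/1650)²·2.9²/182 = 0.0153181
  stratum B: (700/1650)²·4.5²/152 = 0.0239778
V̂(x̄_st) = 0.0392959
SE(x̄_st) = √0.0392959 = 0.198232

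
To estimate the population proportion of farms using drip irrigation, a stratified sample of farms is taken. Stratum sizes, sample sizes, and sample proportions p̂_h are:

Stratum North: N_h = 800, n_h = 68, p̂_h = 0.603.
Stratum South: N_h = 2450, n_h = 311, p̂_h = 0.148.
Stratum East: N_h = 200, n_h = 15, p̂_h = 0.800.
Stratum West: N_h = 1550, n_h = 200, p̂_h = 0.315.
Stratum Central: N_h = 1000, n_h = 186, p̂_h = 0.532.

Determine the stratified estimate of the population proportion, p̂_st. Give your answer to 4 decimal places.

p̂_st ≈ 0.3375

N = 6000; stratum weights W_h = N_h/N.
p̂_st = Σ W_h p̂_h = (800·0.603 + 2450·0.148 + 200·0.800 + 1550·0.315 + 1000·0.532)/6000 = 0.33754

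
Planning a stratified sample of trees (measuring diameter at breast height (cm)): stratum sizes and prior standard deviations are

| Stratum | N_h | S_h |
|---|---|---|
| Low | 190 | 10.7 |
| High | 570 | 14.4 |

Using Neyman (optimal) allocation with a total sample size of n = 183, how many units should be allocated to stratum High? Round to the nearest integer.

147

Neyman allocation: n_h = n · N_h S_h / Σ N_i S_i, with n = 183.
  stratum Low: N_h·S_h = 190·10.7 = 2033.00
  stratum High: N_h·S_h = 570·14.4 = 8208.00
Σ N_h S_h = 10241.00
n for stratum High = 183·8208.00/10241.00 = 146.672 → 147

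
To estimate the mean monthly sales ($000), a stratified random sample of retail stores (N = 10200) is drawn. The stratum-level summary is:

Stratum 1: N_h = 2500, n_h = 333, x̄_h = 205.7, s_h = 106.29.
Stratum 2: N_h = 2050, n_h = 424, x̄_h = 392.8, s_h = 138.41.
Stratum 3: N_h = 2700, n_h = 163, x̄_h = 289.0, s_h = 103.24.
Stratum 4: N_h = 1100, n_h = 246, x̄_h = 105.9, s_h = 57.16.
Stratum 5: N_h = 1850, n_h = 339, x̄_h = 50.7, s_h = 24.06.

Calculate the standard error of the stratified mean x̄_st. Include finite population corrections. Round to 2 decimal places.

V̂(x̄_st) = Σ W_h² (1 − n_h/N_h) s_h²/n_h, with W_h = N_h/N and N = 10200:
  stratum 1: (2500/10200)²·(1 − 333/2500)·106.29²/333 = 1.7666
  stratum 2: (2050/10200)²·(1 − 424/2050)·138.41²/424 = 1.44758
  stratum 3: (2700/10200)²·(1 − 163/2700)·103.24²/163 = 4.30519
  stratum 4: (1100/10200)²·(1 − 246/1100)·57.16²/246 = 0.119922
  stratum 5: (1850/10200)²·(1 − 339/1850)·24.06²/339 = 0.0458804
V̂(x̄_st) = 7.68518
SE(x̄_st) = √7.68518 = 2.77222

SE(x̄_st) ≈ 2.77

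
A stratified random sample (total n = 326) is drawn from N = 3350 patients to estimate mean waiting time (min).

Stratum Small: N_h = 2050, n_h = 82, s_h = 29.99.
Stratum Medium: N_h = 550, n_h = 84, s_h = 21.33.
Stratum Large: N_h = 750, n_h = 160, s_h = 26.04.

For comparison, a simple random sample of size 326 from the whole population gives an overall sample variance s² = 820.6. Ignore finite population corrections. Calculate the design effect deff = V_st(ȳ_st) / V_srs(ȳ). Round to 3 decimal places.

deff ≈ 1.774

V̂(ȳ_st) = Σ W_h² s_h²/n_h, with W_h = N_h/N and N = 3350:
  stratum Small: (2050/3350)²·29.99²/82 = 4.10731
  stratum Medium: (550/3350)²·21.33²/84 = 0.145995
  stratum Large: (750/3350)²·26.04²/160 = 0.21242
V_st = 4.46572
V_srs = s²/n = 820.6/326 = 2.51718
deff = V_st / V_srs = 4.46572/2.51718 = 1.7741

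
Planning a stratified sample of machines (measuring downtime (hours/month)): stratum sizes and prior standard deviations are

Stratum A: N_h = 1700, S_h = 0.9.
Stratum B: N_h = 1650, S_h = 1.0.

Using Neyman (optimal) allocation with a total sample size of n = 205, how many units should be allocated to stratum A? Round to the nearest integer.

99

Neyman allocation: n_h = n · N_h S_h / Σ N_i S_i, with n = 205.
  stratum A: N_h·S_h = 1700·0.9 = 1530.00
  stratum B: N_h·S_h = 1650·1.0 = 1650.00
Σ N_h S_h = 3180.00
n for stratum A = 205·1530.00/3180.00 = 98.632 → 99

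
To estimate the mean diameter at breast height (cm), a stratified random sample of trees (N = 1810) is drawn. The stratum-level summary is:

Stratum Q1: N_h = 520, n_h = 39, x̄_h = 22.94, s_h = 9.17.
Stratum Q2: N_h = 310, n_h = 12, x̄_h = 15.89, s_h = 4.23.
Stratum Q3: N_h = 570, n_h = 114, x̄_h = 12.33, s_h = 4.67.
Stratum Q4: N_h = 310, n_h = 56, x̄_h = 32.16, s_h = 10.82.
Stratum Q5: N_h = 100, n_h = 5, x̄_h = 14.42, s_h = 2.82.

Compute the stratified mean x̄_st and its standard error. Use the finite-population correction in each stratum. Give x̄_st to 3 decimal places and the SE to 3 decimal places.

x̄_st = Σ W_h x̄_h = (520·22.94 + 310·15.89 + 570·12.33 + 310·32.16 + 100·14.42)/1810 = 19.49967
V̂(x̄_st) = Σ W_h² (1 − n_h/N_h) s_h²/n_h, with W_h = N_h/N and N = 1810:
  stratum Q1: (520/1810)²·(1 − 39/520)·9.17²/39 = 0.164613
  stratum Q2: (310/1810)²·(1 − 12/310)·4.23²/12 = 0.0420456
  stratum Q3: (570/1810)²·(1 − 114/570)·4.67²/114 = 0.0151779
  stratum Q4: (310/1810)²·(1 − 56/310)·10.82²/56 = 0.0502464
  stratum Q5: (100/1810)²·(1 − 5/100)·2.82²/5 = 0.00461206
V̂(x̄_st) = 0.276695
SE(x̄_st) = √0.276695 = 0.526018

x̄_st ≈ 19.500, SE ≈ 0.526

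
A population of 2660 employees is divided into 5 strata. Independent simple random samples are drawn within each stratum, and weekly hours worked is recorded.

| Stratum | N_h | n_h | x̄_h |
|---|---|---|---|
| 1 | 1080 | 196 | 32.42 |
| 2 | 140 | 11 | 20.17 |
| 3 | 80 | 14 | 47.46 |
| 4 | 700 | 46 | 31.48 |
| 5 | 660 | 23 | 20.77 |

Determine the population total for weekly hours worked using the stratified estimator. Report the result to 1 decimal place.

τ̂_st ≈ 77378.4

τ̂_st = Σ N_h x̄_h = 1080·32.42 + 140·20.17 + 80·47.46 + 700·31.48 + 660·20.77 = 77378.4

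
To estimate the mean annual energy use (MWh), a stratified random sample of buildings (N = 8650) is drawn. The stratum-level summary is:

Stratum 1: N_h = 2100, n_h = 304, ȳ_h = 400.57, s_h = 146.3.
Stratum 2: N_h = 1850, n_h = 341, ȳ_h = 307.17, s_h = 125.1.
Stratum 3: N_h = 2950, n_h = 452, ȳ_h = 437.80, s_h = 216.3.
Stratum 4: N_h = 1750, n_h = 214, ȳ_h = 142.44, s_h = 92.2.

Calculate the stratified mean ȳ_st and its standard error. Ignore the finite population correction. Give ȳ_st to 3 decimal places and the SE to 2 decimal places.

ȳ_st ≈ 341.068, SE ≈ 4.46

ȳ_st = Σ W_h ȳ_h = (2100·400.57 + 1850·307.17 + 2950·437.80 + 1750·142.44)/8650 = 341.06838
V̂(ȳ_st) = Σ W_h² s_h²/n_h, with W_h = N_h/N and N = 8650:
  stratum 1: (2100/8650)²·146.3²/304 = 4.14975
  stratum 2: (1850/8650)²·125.1²/341 = 2.09929
  stratum 3: (2950/8650)²·216.3²/452 = 12.0389
  stratum 4: (1750/8650)²·92.2²/214 = 1.62589
V̂(ȳ_st) = 19.9138
SE(ȳ_st) = √19.9138 = 4.46249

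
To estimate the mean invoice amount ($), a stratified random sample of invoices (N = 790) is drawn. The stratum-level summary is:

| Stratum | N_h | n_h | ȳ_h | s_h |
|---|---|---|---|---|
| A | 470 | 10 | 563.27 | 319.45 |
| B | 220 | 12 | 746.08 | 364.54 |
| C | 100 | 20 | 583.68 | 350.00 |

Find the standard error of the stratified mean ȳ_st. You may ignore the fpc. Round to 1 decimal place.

V̂(ȳ_st) = Σ W_h² s_h²/n_h, with W_h = N_h/N and N = 790:
  stratum A: (470/790)²·319.45²/10 = 3612
  stratum B: (220/790)²·364.54²/12 = 858.816
  stratum C: (100/790)²·350.00²/20 = 98.1413
V̂(ȳ_st) = 4568.95
SE(ȳ_st) = √4568.95 = 67.594

SE(ȳ_st) ≈ 67.6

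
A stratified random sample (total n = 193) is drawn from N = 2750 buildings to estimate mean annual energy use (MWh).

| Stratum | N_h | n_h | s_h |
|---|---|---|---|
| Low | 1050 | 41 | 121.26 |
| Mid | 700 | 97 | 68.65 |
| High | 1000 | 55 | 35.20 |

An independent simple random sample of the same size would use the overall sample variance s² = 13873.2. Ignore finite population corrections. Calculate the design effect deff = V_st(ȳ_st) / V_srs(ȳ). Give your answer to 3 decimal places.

deff ≈ 0.813

V̂(ȳ_st) = Σ W_h² s_h²/n_h, with W_h = N_h/N and N = 2750:
  stratum Low: (1050/2750)²·121.26²/41 = 52.2835
  stratum Mid: (700/2750)²·68.65²/97 = 3.14804
  stratum High: (1000/2750)²·35.20²/55 = 2.97891
V_st = 58.4104
V_srs = s²/n = 13873.2/193 = 71.8819
deff = V_st / V_srs = 58.4104/71.8819 = 0.8126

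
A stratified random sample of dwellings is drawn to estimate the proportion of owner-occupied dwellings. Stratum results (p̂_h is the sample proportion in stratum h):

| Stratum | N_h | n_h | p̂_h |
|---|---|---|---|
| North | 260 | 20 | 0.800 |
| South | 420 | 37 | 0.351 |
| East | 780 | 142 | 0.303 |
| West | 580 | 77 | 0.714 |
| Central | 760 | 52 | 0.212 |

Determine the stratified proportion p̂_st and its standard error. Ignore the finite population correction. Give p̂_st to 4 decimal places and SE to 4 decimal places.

p̂_st ≈ 0.4168, SE ≈ 0.0262

N = 2800; stratum weights W_h = N_h/N.
p̂_st = Σ W_h p̂_h = (260·0.800 + 420·0.351 + 780·0.303 + 580·0.714 + 760·0.212)/2800 = 0.41679
V̂(p̂_st) = Σ W_h² p̂_h(1−p̂_h)/(n_h−1):
  stratum North: (260/2800)²·0.800·0.200/19 = 7.26101e-05
  stratum South: (420/2800)²·0.351·0.649/36 = 0.000142374
  stratum East: (780/2800)²·0.303·0.697/141 = 0.000116233
  stratum West: (580/2800)²·0.714·0.286/76 = 0.00011529
  stratum Central: (760/2800)²·0.212·0.788/51 = 0.000241325
V̂(p̂_st) = 0.000687833; SE = √V̂ = 0.0262266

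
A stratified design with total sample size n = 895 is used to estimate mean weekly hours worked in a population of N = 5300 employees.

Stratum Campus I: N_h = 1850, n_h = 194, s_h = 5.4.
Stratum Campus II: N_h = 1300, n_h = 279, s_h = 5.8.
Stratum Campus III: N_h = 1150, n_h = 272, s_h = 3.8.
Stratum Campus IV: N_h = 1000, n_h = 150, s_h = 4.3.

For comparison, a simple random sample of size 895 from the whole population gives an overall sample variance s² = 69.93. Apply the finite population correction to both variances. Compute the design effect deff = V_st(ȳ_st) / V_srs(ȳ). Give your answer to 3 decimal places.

deff ≈ 0.427

V̂(ȳ_st) = Σ W_h² (1 − n_h/N_h) s_h²/n_h, with W_h = N_h/N and N = 5300:
  stratum Campus I: (1850/5300)²·(1 − 194/1850)·5.4²/194 = 0.0163933
  stratum Campus II: (1300/5300)²·(1 − 279/1300)·5.8²/279 = 0.0056973
  stratum Campus III: (1150/5300)²·(1 − 272/1150)·3.8²/272 = 0.00190827
  stratum Campus IV: (1000/5300)²·(1 − 150/1000)·4.3²/150 = 0.00373003
V_st = 0.0277289
V_srs = (1 − 895/5300)·69.93/895 = 0.0649397
deff = V_st / V_srs = 0.0277289/0.0649397 = 0.4270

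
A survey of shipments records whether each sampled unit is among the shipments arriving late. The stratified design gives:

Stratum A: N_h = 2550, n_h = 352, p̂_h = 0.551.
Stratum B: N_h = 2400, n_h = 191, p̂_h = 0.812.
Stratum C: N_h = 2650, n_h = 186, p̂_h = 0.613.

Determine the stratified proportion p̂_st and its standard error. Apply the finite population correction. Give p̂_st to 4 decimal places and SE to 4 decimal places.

p̂_st ≈ 0.6550, SE ≈ 0.0169

N = 7600; stratum weights W_h = N_h/N.
p̂_st = Σ W_h p̂_h = (2550·0.551 + 2400·0.812 + 2650·0.613)/7600 = 0.65504
V̂(p̂_st) = Σ W_h² (1 − n_h/N_h) p̂_h(1−p̂_h)/(n_h−1):
  stratum A: (2550/7600)²·(1 − 352/2550)·0.551·0.449/351 = 6.83961e-05
  stratum B: (2400/7600)²·(1 − 191/2400)·0.812·0.188/190 = 7.37463e-05
  stratum C: (2650/7600)²·(1 − 186/2650)·0.613·0.387/185 = 0.000144964
V̂(p̂_st) = 0.000287106; SE = √V̂ = 0.0169442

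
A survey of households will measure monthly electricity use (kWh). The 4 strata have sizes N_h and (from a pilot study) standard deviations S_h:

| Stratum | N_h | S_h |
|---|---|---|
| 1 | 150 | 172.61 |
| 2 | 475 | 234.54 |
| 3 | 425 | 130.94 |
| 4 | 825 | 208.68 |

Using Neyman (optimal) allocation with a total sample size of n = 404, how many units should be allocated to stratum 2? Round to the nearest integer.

Neyman allocation: n_h = n · N_h S_h / Σ N_i S_i, with n = 404.
  stratum 1: N_h·S_h = 150·172.61 = 25891.50
  stratum 2: N_h·S_h = 475·234.54 = 111406.50
  stratum 3: N_h·S_h = 425·130.94 = 55649.50
  stratum 4: N_h·S_h = 825·208.68 = 172161.00
Σ N_h S_h = 365108.50
n for stratum 2 = 404·111406.50/365108.50 = 123.274 → 123

123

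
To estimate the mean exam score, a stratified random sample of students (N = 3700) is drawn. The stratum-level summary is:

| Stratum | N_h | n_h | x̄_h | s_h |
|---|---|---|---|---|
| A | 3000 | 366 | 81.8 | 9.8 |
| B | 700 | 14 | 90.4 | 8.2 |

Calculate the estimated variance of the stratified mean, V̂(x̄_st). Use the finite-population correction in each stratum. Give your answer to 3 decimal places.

V̂(x̄_st) ≈ 0.320

V̂(x̄_st) = Σ W_h² (1 − n_h/N_h) s_h²/n_h, with W_h = N_h/N and N = 3700:
  stratum A: (3000/3700)²·(1 − 366/3000)·9.8²/366 = 0.151462
  stratum B: (700/3700)²·(1 − 14/700)·8.2²/14 = 0.168468
V̂(x̄_st) = 0.319931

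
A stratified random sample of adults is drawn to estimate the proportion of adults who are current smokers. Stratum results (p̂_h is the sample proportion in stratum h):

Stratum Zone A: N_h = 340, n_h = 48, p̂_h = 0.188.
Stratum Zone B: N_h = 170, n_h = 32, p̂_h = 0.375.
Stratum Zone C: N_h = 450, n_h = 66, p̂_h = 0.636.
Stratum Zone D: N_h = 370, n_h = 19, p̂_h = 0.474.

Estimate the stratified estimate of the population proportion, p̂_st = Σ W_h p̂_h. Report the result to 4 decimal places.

p̂_st ≈ 0.4430

N = 1330; stratum weights W_h = N_h/N.
p̂_st = Σ W_h p̂_h = (340·0.188 + 170·0.375 + 450·0.636 + 370·0.474)/1330 = 0.44305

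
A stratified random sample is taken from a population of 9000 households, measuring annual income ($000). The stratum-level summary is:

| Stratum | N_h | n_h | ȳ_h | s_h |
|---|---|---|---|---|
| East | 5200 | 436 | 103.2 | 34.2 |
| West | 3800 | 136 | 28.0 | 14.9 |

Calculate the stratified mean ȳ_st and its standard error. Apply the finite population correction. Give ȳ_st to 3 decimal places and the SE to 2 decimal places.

ȳ_st ≈ 71.449, SE ≈ 1.05

ȳ_st = Σ W_h ȳ_h = (5200·103.2 + 3800·28.0)/9000 = 71.44889
V̂(ȳ_st) = Σ W_h² (1 − n_h/N_h) s_h²/n_h, with W_h = N_h/N and N = 9000:
  stratum East: (5200/9000)²·(1 − 436/5200)·34.2²/436 = 0.820457
  stratum West: (3800/9000)²·(1 − 136/3800)·14.9²/136 = 0.2806
V̂(ȳ_st) = 1.10106
SE(ȳ_st) = √1.10106 = 1.04931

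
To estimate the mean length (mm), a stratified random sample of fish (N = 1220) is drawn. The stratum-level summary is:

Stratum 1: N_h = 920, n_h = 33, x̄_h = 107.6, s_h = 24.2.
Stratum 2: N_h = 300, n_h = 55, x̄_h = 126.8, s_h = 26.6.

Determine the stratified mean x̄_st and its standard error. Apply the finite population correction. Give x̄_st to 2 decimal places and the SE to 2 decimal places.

x̄_st = Σ W_h x̄_h = (920·107.6 + 300·126.8)/1220 = 112.32131
V̂(x̄_st) = Σ W_h² (1 − n_h/N_h) s_h²/n_h, with W_h = N_h/N and N = 1220:
  stratum 1: (920/1220)²·(1 − 33/920)·24.2²/33 = 9.7299
  stratum 2: (300/1220)²·(1 − 55/300)·26.6²/55 = 0.635285
V̂(x̄_st) = 10.3652
SE(x̄_st) = √10.3652 = 3.2195

x̄_st ≈ 112.32, SE ≈ 3.22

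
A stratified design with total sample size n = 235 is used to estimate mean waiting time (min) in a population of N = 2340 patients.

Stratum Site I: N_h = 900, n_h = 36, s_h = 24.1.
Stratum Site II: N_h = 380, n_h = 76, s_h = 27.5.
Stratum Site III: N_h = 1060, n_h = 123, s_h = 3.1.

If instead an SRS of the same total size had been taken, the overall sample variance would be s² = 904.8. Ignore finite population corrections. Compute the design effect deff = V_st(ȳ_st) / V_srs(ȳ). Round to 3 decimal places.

deff ≈ 0.692

V̂(ȳ_st) = Σ W_h² s_h²/n_h, with W_h = N_h/N and N = 2340:
  stratum Site I: (900/2340)²·24.1²/36 = 2.38663
  stratum Site II: (380/2340)²·27.5²/76 = 0.262414
  stratum Site III: (1060/2340)²·3.1²/123 = 0.0160324
V_st = 2.66508
V_srs = s²/n = 904.8/235 = 3.85021
deff = V_st / V_srs = 2.66508/3.85021 = 0.6922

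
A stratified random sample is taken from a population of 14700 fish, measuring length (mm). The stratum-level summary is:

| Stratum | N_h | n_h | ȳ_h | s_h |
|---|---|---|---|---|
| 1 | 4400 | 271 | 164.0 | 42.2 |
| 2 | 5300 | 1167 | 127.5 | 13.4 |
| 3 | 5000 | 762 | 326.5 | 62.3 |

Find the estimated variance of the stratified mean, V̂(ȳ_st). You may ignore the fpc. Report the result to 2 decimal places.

V̂(ȳ_st) = Σ W_h² s_h²/n_h, with W_h = N_h/N and N = 14700:
  stratum 1: (4400/14700)²·42.2²/271 = 0.588744
  stratum 2: (5300/14700)²·13.4²/1167 = 0.0200012
  stratum 3: (5000/14700)²·62.3²/762 = 0.589286
V̂(ȳ_st) = 1.19803

V̂(ȳ_st) ≈ 1.20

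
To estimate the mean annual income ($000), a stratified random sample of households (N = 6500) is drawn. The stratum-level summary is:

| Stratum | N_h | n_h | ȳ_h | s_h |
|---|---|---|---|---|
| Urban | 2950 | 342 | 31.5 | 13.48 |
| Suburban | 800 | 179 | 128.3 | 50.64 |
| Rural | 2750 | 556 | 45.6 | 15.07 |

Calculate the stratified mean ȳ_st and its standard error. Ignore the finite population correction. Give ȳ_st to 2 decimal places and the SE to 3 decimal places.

ȳ_st = Σ W_h ȳ_h = (2950·31.5 + 800·128.3 + 2750·45.6)/6500 = 49.37923
V̂(ȳ_st) = Σ W_h² s_h²/n_h, with W_h = N_h/N and N = 6500:
  stratum Urban: (2950/6500)²·13.48²/342 = 0.109439
  stratum Suburban: (800/6500)²·50.64²/179 = 0.217014
  stratum Rural: (2750/6500)²·15.07²/556 = 0.0731123
V̂(ȳ_st) = 0.399565
SE(ȳ_st) = √0.399565 = 0.632111

ȳ_st ≈ 49.38, SE ≈ 0.632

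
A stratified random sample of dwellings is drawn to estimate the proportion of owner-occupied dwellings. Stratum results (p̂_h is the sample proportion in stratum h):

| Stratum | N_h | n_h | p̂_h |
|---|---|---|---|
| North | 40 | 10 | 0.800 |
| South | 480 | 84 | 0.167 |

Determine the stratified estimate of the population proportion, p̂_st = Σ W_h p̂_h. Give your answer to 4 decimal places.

N = 520; stratum weights W_h = N_h/N.
p̂_st = Σ W_h p̂_h = (40·0.800 + 480·0.167)/520 = 0.21569

p̂_st ≈ 0.2157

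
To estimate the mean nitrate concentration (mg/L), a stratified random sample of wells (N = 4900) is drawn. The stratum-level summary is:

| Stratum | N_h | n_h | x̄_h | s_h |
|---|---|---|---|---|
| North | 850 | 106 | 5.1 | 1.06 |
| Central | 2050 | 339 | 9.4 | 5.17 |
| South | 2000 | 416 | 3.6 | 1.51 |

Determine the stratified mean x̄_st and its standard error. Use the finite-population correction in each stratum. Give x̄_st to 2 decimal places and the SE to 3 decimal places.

x̄_st = Σ W_h x̄_h = (850·5.1 + 2050·9.4 + 2000·3.6)/4900 = 6.28673
V̂(x̄_st) = Σ W_h² (1 − n_h/N_h) s_h²/n_h, with W_h = N_h/N and N = 4900:
  stratum North: (850/4900)²·(1 − 106/850)·1.06²/106 = 0.000279194
  stratum Central: (2050/4900)²·(1 − 339/2050)·5.17²/339 = 0.0115184
  stratum South: (2000/4900)²·(1 − 416/2000)·1.51²/416 = 0.000723192
V̂(x̄_st) = 0.0125208
SE(x̄_st) = √0.0125208 = 0.111896

x̄_st ≈ 6.29, SE ≈ 0.112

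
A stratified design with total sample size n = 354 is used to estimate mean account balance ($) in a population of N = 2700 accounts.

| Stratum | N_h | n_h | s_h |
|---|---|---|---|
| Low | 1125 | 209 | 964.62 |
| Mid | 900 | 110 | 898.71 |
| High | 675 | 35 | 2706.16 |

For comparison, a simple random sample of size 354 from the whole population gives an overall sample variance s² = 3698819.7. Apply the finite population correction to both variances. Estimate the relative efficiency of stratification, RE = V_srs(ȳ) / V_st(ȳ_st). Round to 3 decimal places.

V̂(ȳ_st) = Σ W_h² (1 − n_h/N_h) s_h²/n_h, with W_h = N_h/N and N = 2700:
  stratum Low: (1125/2700)²·(1 − 209/1125)·964.62²/209 = 629.342
  stratum Mid: (900/2700)²·(1 − 110/900)·898.71²/110 = 716.125
  stratum High: (675/2700)²·(1 − 35/675)·2706.16²/35 = 12399.2
V_st = 13744.7
V_srs = (1 − 354/2700)·3698819.7/354 = 9078.71
Relative efficiency = V_srs / V_st = 9078.71/13744.7 = 0.6605

RE ≈ 0.661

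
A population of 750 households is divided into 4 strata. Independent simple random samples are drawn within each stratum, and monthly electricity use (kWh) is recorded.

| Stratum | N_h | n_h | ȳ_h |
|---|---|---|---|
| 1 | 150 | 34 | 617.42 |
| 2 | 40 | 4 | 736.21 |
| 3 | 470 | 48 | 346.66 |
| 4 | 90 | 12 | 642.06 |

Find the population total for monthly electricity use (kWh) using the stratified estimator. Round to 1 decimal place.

τ̂_st = Σ N_h ȳ_h = 150·617.42 + 40·736.21 + 470·346.66 + 90·642.06 = 342777.0

τ̂_st ≈ 342777.0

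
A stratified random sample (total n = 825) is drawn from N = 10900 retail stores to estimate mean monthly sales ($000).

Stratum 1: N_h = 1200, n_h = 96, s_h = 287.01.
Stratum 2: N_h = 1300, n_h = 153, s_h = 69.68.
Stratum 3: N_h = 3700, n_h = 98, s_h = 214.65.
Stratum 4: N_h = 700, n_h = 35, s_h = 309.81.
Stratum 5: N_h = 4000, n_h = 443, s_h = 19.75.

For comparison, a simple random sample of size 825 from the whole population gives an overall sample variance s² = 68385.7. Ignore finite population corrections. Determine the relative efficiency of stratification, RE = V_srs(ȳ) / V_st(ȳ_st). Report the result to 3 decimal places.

V̂(ȳ_st) = Σ W_h² s_h²/n_h, with W_h = N_h/N and N = 10900:
  stratum 1: (1200/10900)²·287.01²/96 = 10.4
  stratum 2: (1300/10900)²·69.68²/153 = 0.451397
  stratum 3: (3700/10900)²·214.65²/98 = 54.1734
  stratum 4: (700/10900)²·309.81²/35 = 11.3101
  stratum 5: (4000/10900)²·19.75²/443 = 0.118576
V_st = 76.4534
V_srs = s²/n = 68385.7/825 = 82.8918
Relative efficiency = V_srs / V_st = 82.8918/76.4534 = 1.0842

RE ≈ 1.084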